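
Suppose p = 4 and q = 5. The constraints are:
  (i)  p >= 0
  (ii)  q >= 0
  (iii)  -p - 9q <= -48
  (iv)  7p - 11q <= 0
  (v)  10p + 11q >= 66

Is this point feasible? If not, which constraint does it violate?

(i): 4 ≥ 0 ✓
(ii): 5 ≥ 0 ✓
(iii): -49 ≤ -48 ✓
(iv): -27 ≤ 0 ✓
(v): 95 ≥ 66 ✓

feasible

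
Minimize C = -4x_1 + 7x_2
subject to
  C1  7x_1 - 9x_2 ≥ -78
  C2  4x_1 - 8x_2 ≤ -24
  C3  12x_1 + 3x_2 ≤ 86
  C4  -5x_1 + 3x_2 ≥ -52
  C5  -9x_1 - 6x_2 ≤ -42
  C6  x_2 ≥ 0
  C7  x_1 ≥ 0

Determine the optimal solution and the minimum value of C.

x_1 = 154/27, x_2 = 158/27, minimum C = 490/27

Vertices and C = -4x_1 + 7x_2:
  (180/43, 1538/129) → C = 8606/129
  (0, 26/3) → C = 182/3
  (154/27, 158/27) → C = 490/27
  (2, 4) → C = 20
  (0, 7) → C = 49

The optimum lies where 4x_1 - 8x_2 = -24 and 12x_1 + 3x_2 = 86.
Solving simultaneously gives x_1 = 154/27, x_2 = 158/27.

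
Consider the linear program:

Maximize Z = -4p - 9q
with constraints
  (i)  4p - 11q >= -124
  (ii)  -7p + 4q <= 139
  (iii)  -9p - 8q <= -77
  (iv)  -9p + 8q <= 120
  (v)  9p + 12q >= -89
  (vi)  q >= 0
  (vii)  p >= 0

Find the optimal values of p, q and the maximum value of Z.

Corner points and Z = -4p - 9q:
  (0, 124/11) → Z = -1116/11
  (77/9, 0) → Z = -308/9
  (0, 77/8) → Z = -693/8
The feasible region is unbounded (it extends along (11, 4), (1, 0)), but Z strictly decreases along every unbounded feasible direction, so there is no improving ray and the maximum is attained at a vertex.

At the optimal vertex, -9p - 8q = -77 and q = 0.
Solving simultaneously gives p = 77/9, q = 0.

p = 77/9, q = 0, maximum Z = -308/9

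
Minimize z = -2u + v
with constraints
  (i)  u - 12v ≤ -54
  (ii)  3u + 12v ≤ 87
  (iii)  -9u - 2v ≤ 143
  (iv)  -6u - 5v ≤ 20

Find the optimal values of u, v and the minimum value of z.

Vertices and z = -2u + v:
  (33/4, 83/16) → z = -181/16
  (-510/77, 304/77) → z = 1324/77
  (-225/19, 194/19) → z = 644/19

u = 33/4, v = 83/16, minimum z = -181/16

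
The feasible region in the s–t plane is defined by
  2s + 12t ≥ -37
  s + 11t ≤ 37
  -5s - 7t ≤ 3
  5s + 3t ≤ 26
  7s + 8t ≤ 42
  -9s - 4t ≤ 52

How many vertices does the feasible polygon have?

5

Pairwise boundary intersections that survive every other constraint:
  (223/46, -179/46)
  (47/6, -79/18)
  (-73/12, 47/12)
  (166/69, 217/69)
  (82/19, 28/19)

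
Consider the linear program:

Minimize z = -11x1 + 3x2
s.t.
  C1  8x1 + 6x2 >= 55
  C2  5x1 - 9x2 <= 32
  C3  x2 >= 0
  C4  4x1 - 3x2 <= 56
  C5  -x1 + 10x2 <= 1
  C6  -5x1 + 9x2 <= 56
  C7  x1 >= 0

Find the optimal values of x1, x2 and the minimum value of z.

Vertices and z = -11x1 + 3x2:
  (229/34, 19/102) → z = -1250/17
  (272/43, 63/86) → z = -5795/86
  (329/41, 37/41) → z = -3508/41

The optimum lies where 5x1 - 9x2 = 32 and -x1 + 10x2 = 1.
Solving simultaneously gives x1 = 329/41, x2 = 37/41.

x1 = 329/41, x2 = 37/41, minimum z = -3508/41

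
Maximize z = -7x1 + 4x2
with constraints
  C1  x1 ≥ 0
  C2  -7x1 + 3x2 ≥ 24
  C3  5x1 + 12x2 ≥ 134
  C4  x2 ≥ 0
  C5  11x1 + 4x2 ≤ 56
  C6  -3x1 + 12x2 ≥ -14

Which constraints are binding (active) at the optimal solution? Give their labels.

Feasible corners and z = -7x1 + 4x2:
  (0, 67/6) → z = 134/3
  (0, 14) → z = 56
  (38/33, 1058/99) → z = 3434/99
  (72/61, 656/61) → z = 2120/61

The maximum is at (0, 14). Substituting into each constraint, equality holds for C1 and C5; the remaining constraints have slack.

C1 and C5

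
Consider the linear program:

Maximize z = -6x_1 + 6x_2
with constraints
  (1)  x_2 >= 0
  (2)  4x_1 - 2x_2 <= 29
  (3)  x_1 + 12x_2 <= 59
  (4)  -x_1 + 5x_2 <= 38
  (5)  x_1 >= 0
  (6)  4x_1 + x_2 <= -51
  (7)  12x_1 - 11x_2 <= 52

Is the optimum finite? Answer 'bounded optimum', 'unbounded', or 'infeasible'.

infeasible

The boundaries x_2 = 0 and -x_1 + 5x_2 = 38 meet at (-38, 0), but that point violates x_1 ≥ 0. Every candidate vertex is excluded by some other constraint, so the feasible region is empty.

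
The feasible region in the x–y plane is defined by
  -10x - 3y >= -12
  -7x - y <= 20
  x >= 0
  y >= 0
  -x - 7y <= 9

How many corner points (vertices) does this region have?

Intersecting each pair of boundary lines and keeping only the points that satisfy every inequality leaves:
  (0, 4)
  (6/5, 0)
  (0, 0)

3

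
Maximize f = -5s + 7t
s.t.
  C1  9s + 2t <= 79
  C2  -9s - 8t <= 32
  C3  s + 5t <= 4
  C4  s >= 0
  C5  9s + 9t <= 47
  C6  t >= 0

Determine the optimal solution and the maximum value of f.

s = 0, t = 4/5, maximum f = 28/5

Vertices and f = -5s + 7t:
  (0, 4/5) → f = 28/5
  (4, 0) → f = -20
  (0, 0) → f = 0

The binding constraints are s + 5t = 4 and s = 0.
Solving simultaneously gives s = 0, t = 4/5.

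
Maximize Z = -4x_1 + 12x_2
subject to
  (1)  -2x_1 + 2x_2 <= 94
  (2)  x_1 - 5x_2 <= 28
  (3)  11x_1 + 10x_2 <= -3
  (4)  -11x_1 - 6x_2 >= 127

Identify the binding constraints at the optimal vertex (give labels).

Vertices and Z = -4x_1 + 12x_2:
  (-263/4, -75/4) → Z = 38
  (-409/17, 390/17) → Z = 6316/17
  (-467/61, -435/61) → Z = -3352/61

The maximum is at (-409/17, 390/17). Substituting into each constraint, equality holds for (1) and (4); the remaining constraints have slack.

(1) and (4)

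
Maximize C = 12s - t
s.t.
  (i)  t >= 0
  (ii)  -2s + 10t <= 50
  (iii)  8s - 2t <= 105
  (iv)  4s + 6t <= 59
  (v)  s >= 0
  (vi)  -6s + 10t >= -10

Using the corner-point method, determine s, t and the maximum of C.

s = 325/38, t = 157/38, maximum C = 197/2

Feasible corners and C = 12s - t:
  (0, 0) → C = 0
  (5/3, 0) → C = 20
  (145/26, 159/26) → C = 1581/26
  (0, 5) → C = -5
  (325/38, 157/38) → C = 197/2

At the optimal vertex, 4s + 6t = 59 and -6s + 10t = -10.
Solving simultaneously gives s = 325/38, t = 157/38.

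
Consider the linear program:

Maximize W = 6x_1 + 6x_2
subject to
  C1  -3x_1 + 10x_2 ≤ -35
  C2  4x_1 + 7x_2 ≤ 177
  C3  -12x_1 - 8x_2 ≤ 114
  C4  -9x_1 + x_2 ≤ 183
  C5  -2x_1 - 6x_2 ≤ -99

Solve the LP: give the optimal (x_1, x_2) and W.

x_1 = 369/10, x_2 = 21/5, maximum W = 1233/5

Extreme points and W = 6x_1 + 6x_2:
  (2015/61, 391/61) → W = 14436/61
  (600/19, 227/38) → W = 4281/19
  (369/10, 21/5) → W = 1233/5

The binding constraints are 4x_1 + 7x_2 = 177 and -2x_1 - 6x_2 = -99.
Solving simultaneously gives x_1 = 369/10, x_2 = 21/5.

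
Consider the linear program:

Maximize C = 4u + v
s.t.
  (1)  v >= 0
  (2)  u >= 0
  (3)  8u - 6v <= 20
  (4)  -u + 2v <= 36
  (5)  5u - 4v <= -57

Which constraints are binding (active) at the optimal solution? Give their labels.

Corner points and C = 4u + v:
  (0, 18) → C = 18
  (0, 57/4) → C = 57/4
  (5, 41/2) → C = 81/2

The maximum is at (5, 41/2). Substituting into each constraint, equality holds for (4) and (5); the remaining constraints have slack.

(4) and (5)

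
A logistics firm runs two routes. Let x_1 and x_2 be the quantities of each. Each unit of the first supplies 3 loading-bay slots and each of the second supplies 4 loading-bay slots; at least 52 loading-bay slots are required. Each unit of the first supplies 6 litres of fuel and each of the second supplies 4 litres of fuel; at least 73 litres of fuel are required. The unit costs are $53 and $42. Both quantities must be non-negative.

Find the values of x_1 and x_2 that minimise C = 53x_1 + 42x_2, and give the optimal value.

Extreme points and C = 53x_1 + 42x_2:
  (0, 73/4) → C = 1533/2
  (52/3, 0) → C = 2756/3
  (7, 31/4) → C = 1393/2
The feasible region is unbounded (it extends along (0, 1), (1, 0)), but C strictly increases along every unbounded feasible direction, so there is no improving ray and the minimum is attained at a vertex.

The optimum lies where 3x_1 + 4x_2 = 52 and 6x_1 + 4x_2 = 73.
Solving simultaneously gives x_1 = 7, x_2 = 31/4.

x_1 = 7, x_2 = 31/4, minimum C = 1393/2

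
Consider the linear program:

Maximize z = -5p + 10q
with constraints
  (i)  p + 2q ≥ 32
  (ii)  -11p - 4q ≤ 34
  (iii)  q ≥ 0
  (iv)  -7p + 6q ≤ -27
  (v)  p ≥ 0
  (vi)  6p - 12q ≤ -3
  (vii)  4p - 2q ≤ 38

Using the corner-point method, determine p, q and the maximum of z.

Feasible corners and z = -5p + 10q:
  (123/10, 197/20) → z = 37
  (14, 9) → z = 20
  (87/5, 79/5) → z = 71

p = 87/5, q = 79/5, maximum z = 71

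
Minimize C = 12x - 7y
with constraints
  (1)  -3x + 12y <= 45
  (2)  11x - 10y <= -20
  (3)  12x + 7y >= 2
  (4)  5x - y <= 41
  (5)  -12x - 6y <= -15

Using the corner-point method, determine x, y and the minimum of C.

The optimum lies where -3x + 12y = 45 and -12x - 6y = -15.
Solving simultaneously gives x = -5/9, y = 65/18.

x = -5/9, y = 65/18, minimum C = -575/18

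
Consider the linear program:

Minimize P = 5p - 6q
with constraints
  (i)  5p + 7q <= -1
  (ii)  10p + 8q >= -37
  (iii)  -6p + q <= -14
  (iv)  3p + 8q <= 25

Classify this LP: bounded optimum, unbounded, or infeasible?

Extreme points and P = 5p - 6q:
  (97/47, -76/47) → P = 941/47
  (75/58, -181/29) → P = 2547/58
The feasible region has finitely many vertices and no improving ray; the minimum is 941/47 at (97/47, -76/47).

bounded optimum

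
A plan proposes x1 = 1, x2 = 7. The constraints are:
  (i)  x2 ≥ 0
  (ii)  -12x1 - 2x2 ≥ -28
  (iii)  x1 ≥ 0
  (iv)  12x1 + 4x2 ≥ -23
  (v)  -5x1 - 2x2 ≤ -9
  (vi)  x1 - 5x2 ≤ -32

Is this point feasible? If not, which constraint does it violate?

(i): 7 ≥ 0 ✓
(ii): -26 ≥ -28 ✓
(iii): 1 ≥ 0 ✓
(iv): 40 ≥ -23 ✓
(v): -19 ≤ -9 ✓
(vi): -34 ≤ -32 ✓

feasible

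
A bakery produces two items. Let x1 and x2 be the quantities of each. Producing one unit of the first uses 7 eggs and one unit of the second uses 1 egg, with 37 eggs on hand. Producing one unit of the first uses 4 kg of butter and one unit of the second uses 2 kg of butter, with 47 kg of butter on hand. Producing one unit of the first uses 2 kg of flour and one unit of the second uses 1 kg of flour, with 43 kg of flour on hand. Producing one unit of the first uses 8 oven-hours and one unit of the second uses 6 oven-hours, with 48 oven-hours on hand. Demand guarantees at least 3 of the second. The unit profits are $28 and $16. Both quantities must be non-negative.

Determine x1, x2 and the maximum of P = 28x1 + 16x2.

Extreme points and P = 28x1 + 16x2:
  (0, 8) → P = 128
  (0, 3) → P = 48
  (15/4, 3) → P = 153

x1 = 15/4, x2 = 3, maximum P = 153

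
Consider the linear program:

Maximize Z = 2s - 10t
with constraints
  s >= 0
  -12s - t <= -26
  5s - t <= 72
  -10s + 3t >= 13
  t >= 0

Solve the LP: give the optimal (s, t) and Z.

s = 65/46, t = 208/23, maximum Z = -2015/23

The feasible region is unbounded (it extends along (0, 1), (1, 5)), but Z strictly decreases along every unbounded feasible direction, so there is no improving ray and the maximum is attained at a vertex.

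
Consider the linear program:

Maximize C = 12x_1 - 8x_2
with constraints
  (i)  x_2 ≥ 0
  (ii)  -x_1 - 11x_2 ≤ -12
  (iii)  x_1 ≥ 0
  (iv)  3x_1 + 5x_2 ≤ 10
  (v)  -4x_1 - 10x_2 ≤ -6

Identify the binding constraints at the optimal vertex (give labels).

Corner points and C = 12x_1 - 8x_2:
  (0, 12/11) → C = -96/11
  (25/14, 13/14) → C = 14
  (0, 2) → C = -16

The maximum is at (25/14, 13/14). Substituting into each constraint, equality holds for (ii) and (iv); the remaining constraints have slack.

(ii) and (iv)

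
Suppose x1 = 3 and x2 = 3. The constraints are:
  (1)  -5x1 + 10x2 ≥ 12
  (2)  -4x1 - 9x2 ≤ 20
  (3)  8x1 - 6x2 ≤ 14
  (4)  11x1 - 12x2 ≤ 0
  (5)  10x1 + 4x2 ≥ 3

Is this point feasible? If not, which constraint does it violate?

feasible

(1): 15 ≥ 12 ✓
(2): -39 ≤ 20 ✓
(3): 6 ≤ 14 ✓
(4): -3 ≤ 0 ✓
(5): 42 ≥ 3 ✓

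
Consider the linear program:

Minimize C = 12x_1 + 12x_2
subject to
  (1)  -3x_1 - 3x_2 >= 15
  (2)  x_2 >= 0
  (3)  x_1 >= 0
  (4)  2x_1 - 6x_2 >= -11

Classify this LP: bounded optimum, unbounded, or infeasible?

The boundaries -3x_1 - 3x_2 = 15 and x_2 = 0 meet at (-5, 0), but that point violates x_1 ≥ 0. Every candidate vertex is excluded by some other constraint, so the feasible region is empty.

infeasible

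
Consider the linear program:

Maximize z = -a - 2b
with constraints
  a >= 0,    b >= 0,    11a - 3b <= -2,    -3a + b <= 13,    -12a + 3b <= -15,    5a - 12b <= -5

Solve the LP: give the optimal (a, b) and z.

Feasible corners and z = -a - 2b:
  (37/2, 137/2) → z = -311/2
  (17, 63) → z = -143
  (18, 67) → z = -152

At the optimal vertex, 11a - 3b = -2 and -12a + 3b = -15.
Solving simultaneously gives a = 17, b = 63.

a = 17, b = 63, maximum z = -143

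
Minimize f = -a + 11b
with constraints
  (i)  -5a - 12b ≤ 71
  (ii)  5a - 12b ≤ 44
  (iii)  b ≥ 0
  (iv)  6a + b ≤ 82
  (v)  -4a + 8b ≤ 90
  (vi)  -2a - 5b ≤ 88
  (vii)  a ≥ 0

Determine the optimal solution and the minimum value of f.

a = 44/5, b = 0, minimum f = -44/5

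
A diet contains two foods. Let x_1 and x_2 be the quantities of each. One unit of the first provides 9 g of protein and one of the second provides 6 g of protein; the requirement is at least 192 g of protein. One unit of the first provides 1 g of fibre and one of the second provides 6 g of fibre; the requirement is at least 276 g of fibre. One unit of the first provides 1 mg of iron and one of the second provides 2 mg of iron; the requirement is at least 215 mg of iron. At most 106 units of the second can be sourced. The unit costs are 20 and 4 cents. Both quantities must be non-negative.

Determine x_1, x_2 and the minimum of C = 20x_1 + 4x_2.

x_1 = 3, x_2 = 106, minimum C = 484

Corner points and C = 20x_1 + 4x_2:
  (276, 0) → C = 5520
  (369/2, 61/4) → C = 3751
  (3, 106) → C = 484
The feasible region is unbounded (it extends along (1, 0)), but C strictly increases along every unbounded feasible direction, so there is no improving ray and the minimum is attained at a vertex.

At the optimal vertex, x_1 + 2x_2 = 215 and x_2 = 106.
Solving simultaneously gives x_1 = 3, x_2 = 106.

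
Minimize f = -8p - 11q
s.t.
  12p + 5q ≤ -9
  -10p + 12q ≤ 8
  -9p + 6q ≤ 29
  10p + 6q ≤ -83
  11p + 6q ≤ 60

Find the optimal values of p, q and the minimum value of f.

p = -29/5, q = -25/6, minimum f = 2767/30

Extreme points and f = -8p - 11q:
  (361/22, -453/11) → f = 3539/11
  (-25/4, -109/24) → f = 2399/24
  (-29/5, -25/6) → f = 2767/30
The feasible region is unbounded (it extends along (5, -12), (-2, -3)), but f strictly increases along every unbounded feasible direction, so there is no improving ray and the minimum is attained at a vertex.

At the optimal vertex, -10p + 12q = 8 and 10p + 6q = -83.
Solving simultaneously gives p = -29/5, q = -25/6.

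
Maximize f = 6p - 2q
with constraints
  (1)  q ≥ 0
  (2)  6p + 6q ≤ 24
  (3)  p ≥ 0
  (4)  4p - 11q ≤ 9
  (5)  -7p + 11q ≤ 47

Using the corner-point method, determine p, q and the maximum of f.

Extreme points and f = 6p - 2q:
  (0, 0) → f = 0
  (9/4, 0) → f = 27/2
  (0, 4) → f = -8
  (53/15, 7/15) → f = 304/15

The optimum lies where 6p + 6q = 24 and 4p - 11q = 9.
Solving simultaneously gives p = 53/15, q = 7/15.

p = 53/15, q = 7/15, maximum f = 304/15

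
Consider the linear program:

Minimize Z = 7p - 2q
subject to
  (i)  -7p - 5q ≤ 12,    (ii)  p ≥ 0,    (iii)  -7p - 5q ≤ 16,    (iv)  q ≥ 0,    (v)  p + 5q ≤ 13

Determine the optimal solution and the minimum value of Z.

Extreme points and Z = 7p - 2q:
  (0, 0) → Z = 0
  (0, 13/5) → Z = -26/5
  (13, 0) → Z = 91

The binding constraints are p = 0 and p + 5q = 13.
Solving simultaneously gives p = 0, q = 13/5.

p = 0, q = 13/5, minimum Z = -26/5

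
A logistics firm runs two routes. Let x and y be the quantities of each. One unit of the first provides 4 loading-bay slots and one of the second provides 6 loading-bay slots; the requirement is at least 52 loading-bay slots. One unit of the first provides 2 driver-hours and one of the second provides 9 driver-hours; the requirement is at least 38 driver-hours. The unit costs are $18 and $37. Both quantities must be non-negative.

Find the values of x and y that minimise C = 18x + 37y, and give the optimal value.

x = 10, y = 2, minimum C = 254

Extreme points and C = 18x + 37y:
  (0, 26/3) → C = 962/3
  (19, 0) → C = 342
  (10, 2) → C = 254
The feasible region is unbounded (it extends along (0, 1), (1, 0)), but C strictly increases along every unbounded feasible direction, so there is no improving ray and the minimum is attained at a vertex.

At the optimal vertex, 4x + 6y = 52 and 2x + 9y = 38.
Solving simultaneously gives x = 10, y = 2.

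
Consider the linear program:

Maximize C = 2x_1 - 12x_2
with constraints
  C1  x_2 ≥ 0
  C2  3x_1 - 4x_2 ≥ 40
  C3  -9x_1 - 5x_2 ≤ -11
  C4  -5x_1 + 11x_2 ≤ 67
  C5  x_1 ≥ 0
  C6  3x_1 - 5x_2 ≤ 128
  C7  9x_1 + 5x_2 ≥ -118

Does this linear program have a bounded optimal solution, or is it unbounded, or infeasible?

bounded optimum

Corner points and C = 2x_1 - 12x_2:
  (40/3, 0) → C = 80/3
  (128/3, 0) → C = 256/3
  (708/13, 401/13) → C = -3396/13
  (1743/8, 841/8) → C = -3303/4
The feasible region has finitely many vertices and no improving ray; the maximum is 256/3 at (128/3, 0).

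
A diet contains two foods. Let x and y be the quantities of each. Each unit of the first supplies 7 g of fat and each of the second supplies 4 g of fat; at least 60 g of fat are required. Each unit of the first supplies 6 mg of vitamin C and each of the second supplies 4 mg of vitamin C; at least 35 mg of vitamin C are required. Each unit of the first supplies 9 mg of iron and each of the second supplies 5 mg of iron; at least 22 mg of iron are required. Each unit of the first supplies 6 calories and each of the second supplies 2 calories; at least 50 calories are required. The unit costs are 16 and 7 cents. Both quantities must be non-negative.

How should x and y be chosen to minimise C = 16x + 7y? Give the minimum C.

Vertices and C = 16x + 7y:
  (0, 25) → C = 175
  (60/7, 0) → C = 960/7
  (8, 1) → C = 135
The feasible region is unbounded (it extends along (0, 1), (1, 0)), but C strictly increases along every unbounded feasible direction, so there is no improving ray and the minimum is attained at a vertex.

At the optimal vertex, 7x + 4y = 60 and 6x + 2y = 50.
Solving simultaneously gives x = 8, y = 1.

x = 8, y = 1, minimum C = 135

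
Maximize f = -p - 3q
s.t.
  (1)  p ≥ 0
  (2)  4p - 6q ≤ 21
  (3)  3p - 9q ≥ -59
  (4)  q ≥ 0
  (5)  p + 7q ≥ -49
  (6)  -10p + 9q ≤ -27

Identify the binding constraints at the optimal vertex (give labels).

(4) and (6)

Corner points and f = -p - 3q:
  (181/6, 299/18) → f = -80
  (21/4, 0) → f = -21/4
  (86/7, 671/63) → f = -929/21
  (27/10, 0) → f = -27/10

The maximum is at (27/10, 0). Substituting into each constraint, equality holds for (4) and (6); the remaining constraints have slack.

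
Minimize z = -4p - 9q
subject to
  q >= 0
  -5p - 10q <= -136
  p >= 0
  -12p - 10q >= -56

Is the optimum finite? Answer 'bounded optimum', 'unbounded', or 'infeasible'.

infeasible

The boundaries q = 0 and -5p - 10q = -136 meet at (136/5, 0), but that point violates -12p - 10q ≥ -56. Every candidate vertex is excluded by some other constraint, so the feasible region is empty.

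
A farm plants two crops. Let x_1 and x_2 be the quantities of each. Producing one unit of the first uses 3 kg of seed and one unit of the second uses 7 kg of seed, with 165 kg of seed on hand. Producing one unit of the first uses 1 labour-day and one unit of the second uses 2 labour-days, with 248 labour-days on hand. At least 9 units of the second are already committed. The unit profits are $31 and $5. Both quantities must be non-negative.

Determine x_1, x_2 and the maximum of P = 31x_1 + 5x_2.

x_1 = 34, x_2 = 9, maximum P = 1099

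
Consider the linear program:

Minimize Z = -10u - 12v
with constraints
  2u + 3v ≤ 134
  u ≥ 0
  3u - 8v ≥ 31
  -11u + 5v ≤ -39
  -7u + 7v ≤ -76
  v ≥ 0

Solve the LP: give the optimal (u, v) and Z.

u = 67, v = 0, minimum Z = -670

Extreme points and Z = -10u - 12v:
  (233/5, 68/5) → Z = -3146/5
  (67, 0) → Z = -670
  (391/35, 11/35) → Z = -4042/35
  (76/7, 0) → Z = -760/7

The optimum lies where 2u + 3v = 134 and v = 0.
Solving simultaneously gives u = 67, v = 0.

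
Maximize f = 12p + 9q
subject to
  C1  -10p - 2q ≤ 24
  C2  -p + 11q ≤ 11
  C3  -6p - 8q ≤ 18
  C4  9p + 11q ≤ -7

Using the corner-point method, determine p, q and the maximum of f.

Extreme points and f = 12p + 9q:
  (-143/56, 43/56) → f = -1329/56
  (-39/17, -9/17) → f = -549/17
  (-9/5, 46/55) → f = -774/55
  (71/3, -20) → f = 104

At the optimal vertex, -6p - 8q = 18 and 9p + 11q = -7.
Solving simultaneously gives p = 71/3, q = -20.

p = 71/3, q = -20, maximum f = 104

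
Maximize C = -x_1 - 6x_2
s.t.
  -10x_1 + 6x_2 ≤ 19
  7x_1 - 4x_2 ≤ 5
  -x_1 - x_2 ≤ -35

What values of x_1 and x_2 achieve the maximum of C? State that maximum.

Vertices and C = -x_1 - 6x_2:
  (53, 183/2) → C = -602
  (191/16, 369/16) → C = -2405/16
  (145/11, 240/11) → C = -1585/11

The optimum lies where 7x_1 - 4x_2 = 5 and -x_1 - x_2 = -35.
Solving simultaneously gives x_1 = 145/11, x_2 = 240/11.

x_1 = 145/11, x_2 = 240/11, maximum C = -1585/11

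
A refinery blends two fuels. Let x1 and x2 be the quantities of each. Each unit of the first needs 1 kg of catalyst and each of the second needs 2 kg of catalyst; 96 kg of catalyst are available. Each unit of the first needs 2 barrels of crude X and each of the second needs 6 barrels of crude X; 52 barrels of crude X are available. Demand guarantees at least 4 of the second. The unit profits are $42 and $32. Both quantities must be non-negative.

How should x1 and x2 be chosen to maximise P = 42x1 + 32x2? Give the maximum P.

The optimum lies where 2x1 + 6x2 = 52 and x2 = 4.
Solving simultaneously gives x1 = 14, x2 = 4.

x1 = 14, x2 = 4, maximum P = 716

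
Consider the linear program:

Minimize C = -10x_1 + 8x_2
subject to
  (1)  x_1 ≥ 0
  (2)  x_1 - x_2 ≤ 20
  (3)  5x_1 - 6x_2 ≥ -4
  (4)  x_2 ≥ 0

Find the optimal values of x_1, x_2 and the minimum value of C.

Extreme points and C = -10x_1 + 8x_2:
  (0, 2/3) → C = 16/3
  (0, 0) → C = 0
  (124, 104) → C = -408
  (20, 0) → C = -200

At the optimal vertex, x_1 - x_2 = 20 and 5x_1 - 6x_2 = -4.
Solving simultaneously gives x_1 = 124, x_2 = 104.

x_1 = 124, x_2 = 104, minimum C = -408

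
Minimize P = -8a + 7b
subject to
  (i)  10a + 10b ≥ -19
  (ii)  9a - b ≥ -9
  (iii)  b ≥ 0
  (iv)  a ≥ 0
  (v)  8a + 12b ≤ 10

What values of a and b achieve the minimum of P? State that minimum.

Vertices and P = -8a + 7b:
  (0, 0) → P = 0
  (5/4, 0) → P = -10
  (0, 5/6) → P = 35/6

a = 5/4, b = 0, minimum P = -10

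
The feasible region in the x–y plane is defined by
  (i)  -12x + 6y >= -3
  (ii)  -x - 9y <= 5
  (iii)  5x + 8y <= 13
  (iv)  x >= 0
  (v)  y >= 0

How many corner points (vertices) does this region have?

Of the 10 pairwise boundary intersections, those satisfying every inequality are:
  (17/21, 47/42)
  (1/4, 0)
  (0, 13/8)
  (0, 0)

4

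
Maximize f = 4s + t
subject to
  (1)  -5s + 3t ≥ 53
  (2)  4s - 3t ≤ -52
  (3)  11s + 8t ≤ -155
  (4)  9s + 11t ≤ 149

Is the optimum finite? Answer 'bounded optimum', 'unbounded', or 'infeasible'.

Extreme points and f = 4s + t:
  (-881/65, -48/65) → f = -3572/65
  (-2897/49, 3034/49) → f = -1222/7
The feasible region has finitely many vertices and no improving ray; the maximum is -3572/65 at (-881/65, -48/65).

bounded optimum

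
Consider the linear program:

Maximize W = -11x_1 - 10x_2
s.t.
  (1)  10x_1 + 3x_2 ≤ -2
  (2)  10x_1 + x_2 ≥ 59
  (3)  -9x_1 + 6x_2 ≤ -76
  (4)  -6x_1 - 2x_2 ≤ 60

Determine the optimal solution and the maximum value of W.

Feasible corners and W = -11x_1 - 10x_2:
  (179/20, -61/2) → W = 4131/20
  (88, -294) → W = 1972
  (89/7, -477/7) → W = 3791/7

The optimum lies where 10x_1 + 3x_2 = -2 and -6x_1 - 2x_2 = 60.
Solving simultaneously gives x_1 = 88, x_2 = -294.

x_1 = 88, x_2 = -294, maximum W = 1972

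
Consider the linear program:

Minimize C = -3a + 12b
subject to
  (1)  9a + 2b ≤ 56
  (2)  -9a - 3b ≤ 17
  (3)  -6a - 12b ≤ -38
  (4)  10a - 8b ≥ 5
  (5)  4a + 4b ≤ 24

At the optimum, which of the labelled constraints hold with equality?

(3) and (5)

Extreme points and C = -3a + 12b:
  (13/6, 25/12) → C = 37/2
  (17/3, 1/3) → C = -13
  (53/18, 55/18) → C = 167/6

The minimum is at (17/3, 1/3). Substituting into each constraint, equality holds for (3) and (5); the remaining constraints have slack.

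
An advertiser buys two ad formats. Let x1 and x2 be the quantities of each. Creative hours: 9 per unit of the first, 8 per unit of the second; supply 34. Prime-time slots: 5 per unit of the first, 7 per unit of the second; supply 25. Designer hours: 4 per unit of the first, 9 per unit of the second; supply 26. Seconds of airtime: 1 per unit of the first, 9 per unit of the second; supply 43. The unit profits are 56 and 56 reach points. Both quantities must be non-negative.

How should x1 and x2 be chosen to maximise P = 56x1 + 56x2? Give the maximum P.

x1 = 2, x2 = 2, maximum P = 224

Vertices and P = 56x1 + 56x2:
  (0, 0) → P = 0
  (0, 26/9) → P = 1456/9
  (34/9, 0) → P = 1904/9
  (2, 2) → P = 224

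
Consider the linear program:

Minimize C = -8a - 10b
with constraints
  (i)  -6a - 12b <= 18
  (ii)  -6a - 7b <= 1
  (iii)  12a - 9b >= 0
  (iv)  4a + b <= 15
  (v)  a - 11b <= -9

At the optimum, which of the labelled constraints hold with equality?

Corner points and C = -8a - 10b:
  (45/16, 15/4) → C = -60
  (27/41, 36/41) → C = -576/41
  (52/15, 17/15) → C = -586/15

The minimum is at (45/16, 15/4). Substituting into each constraint, equality holds for (iii) and (iv); the remaining constraints have slack.

(iii) and (iv)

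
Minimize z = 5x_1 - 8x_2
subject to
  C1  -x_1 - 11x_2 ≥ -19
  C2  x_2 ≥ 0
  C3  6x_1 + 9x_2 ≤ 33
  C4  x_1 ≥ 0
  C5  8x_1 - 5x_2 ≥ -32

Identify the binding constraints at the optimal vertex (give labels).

C1 and C4

Feasible corners and z = 5x_1 - 8x_2:
  (64/19, 27/19) → z = 104/19
  (0, 19/11) → z = -152/11
  (11/2, 0) → z = 55/2
  (0, 0) → z = 0

The minimum is at (0, 19/11). Substituting into each constraint, equality holds for C1 and C4; the remaining constraints have slack.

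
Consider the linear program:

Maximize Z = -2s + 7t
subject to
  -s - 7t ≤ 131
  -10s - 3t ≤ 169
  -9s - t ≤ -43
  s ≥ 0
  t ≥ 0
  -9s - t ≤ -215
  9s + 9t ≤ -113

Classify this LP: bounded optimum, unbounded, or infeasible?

infeasible

The boundaries s = 0 and -9s - t = -215 meet at (0, 215), but that point violates 9s + 9t ≤ -113. Every candidate vertex is excluded by some other constraint, so the feasible region is empty.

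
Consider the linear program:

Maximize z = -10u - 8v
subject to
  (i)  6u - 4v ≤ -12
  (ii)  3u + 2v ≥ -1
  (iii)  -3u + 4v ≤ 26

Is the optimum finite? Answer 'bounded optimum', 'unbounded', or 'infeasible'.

bounded optimum

Extreme points and z = -10u - 8v:
  (-7/6, 5/4) → z = 5/3
  (14/3, 10) → z = -380/3
  (-28/9, 25/6) → z = -20/9
The feasible region has finitely many vertices and no improving ray; the maximum is 5/3 at (-7/6, 5/4).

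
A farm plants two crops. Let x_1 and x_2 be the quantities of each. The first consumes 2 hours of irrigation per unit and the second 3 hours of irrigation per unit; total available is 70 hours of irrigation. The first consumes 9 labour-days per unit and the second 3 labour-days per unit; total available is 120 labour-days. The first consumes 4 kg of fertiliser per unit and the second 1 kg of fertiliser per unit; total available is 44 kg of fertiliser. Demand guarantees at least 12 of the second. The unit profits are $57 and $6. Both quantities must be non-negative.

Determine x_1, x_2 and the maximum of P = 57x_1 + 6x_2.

Feasible corners and P = 57x_1 + 6x_2:
  (0, 70/3) → P = 140
  (0, 12) → P = 72
  (31/5, 96/5) → P = 2343/5
  (8, 12) → P = 528

The optimum lies where 4x_1 + x_2 = 44 and x_2 = 12.
Solving simultaneously gives x_1 = 8, x_2 = 12.

x_1 = 8, x_2 = 12, maximum P = 528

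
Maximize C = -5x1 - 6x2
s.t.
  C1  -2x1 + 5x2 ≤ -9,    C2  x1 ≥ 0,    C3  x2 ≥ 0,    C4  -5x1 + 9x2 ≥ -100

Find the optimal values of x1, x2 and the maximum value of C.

Extreme points and C = -5x1 - 6x2:
  (9/2, 0) → C = -45/2
  (419/7, 155/7) → C = -3025/7
  (20, 0) → C = -100

At the optimal vertex, -2x1 + 5x2 = -9 and x2 = 0.
Solving simultaneously gives x1 = 9/2, x2 = 0.

x1 = 9/2, x2 = 0, maximum C = -45/2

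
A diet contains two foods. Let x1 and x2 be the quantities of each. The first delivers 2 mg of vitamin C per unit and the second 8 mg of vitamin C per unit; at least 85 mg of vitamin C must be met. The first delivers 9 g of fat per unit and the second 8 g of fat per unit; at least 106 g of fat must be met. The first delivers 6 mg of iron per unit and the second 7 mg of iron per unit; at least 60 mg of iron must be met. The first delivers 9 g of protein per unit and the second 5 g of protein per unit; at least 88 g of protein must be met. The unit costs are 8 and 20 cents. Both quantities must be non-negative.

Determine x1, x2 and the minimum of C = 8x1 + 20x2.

x1 = 9/2, x2 = 19/2, minimum C = 226

The feasible region is unbounded (it extends along (0, 1), (1, 0)), but C strictly increases along every unbounded feasible direction, so there is no improving ray and the minimum is attained at a vertex.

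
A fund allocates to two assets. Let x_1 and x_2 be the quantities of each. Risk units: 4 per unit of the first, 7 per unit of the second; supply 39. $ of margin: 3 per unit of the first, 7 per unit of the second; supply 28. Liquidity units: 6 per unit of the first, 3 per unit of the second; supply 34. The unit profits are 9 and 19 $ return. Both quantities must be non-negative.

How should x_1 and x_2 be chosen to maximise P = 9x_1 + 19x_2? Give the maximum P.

Vertices and P = 9x_1 + 19x_2:
  (0, 0) → P = 0
  (0, 4) → P = 76
  (17/3, 0) → P = 51
  (14/3, 2) → P = 80

At the optimal vertex, 3x_1 + 7x_2 = 28 and 6x_1 + 3x_2 = 34.
Solving simultaneously gives x_1 = 14/3, x_2 = 2.

x_1 = 14/3, x_2 = 2, maximum P = 80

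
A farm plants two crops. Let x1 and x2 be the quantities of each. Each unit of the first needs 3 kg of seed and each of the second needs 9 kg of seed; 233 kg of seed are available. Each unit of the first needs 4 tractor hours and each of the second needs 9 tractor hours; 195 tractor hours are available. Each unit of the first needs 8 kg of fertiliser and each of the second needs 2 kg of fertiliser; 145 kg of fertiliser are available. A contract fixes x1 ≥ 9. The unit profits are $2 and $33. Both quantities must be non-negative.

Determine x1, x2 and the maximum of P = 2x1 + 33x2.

Corner points and P = 2x1 + 33x2:
  (145/8, 0) → P = 145/4
  (9, 0) → P = 18
  (915/64, 245/16) → P = 17085/32
  (9, 53/3) → P = 601

The binding constraints are 4x1 + 9x2 = 195 and x1 = 9.
Solving simultaneously gives x1 = 9, x2 = 53/3.

x1 = 9, x2 = 53/3, maximum P = 601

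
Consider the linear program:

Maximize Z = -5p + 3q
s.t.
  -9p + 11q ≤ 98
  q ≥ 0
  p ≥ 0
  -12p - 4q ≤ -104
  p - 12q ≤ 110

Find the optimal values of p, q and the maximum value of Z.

p = 94/21, q = 88/7, maximum Z = 46/3

The feasible region is unbounded (it extends along (12, 1), (11, 9)), but Z strictly decreases along every unbounded feasible direction, so there is no improving ray and the maximum is attained at a vertex.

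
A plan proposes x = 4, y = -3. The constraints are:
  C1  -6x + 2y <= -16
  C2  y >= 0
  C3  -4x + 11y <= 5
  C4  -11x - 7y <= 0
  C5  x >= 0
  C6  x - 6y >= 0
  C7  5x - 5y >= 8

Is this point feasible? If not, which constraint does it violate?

Constraint C2: y = -3, which is not ≥ 0. All other constraints are satisfied.

not feasible — violates C2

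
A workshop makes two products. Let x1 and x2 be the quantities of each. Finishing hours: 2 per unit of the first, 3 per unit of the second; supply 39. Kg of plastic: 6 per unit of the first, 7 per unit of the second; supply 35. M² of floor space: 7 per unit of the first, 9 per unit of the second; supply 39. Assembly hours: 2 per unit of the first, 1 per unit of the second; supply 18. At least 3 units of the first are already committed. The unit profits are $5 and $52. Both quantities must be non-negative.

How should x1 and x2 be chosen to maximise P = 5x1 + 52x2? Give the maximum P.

x1 = 3, x2 = 2, maximum P = 119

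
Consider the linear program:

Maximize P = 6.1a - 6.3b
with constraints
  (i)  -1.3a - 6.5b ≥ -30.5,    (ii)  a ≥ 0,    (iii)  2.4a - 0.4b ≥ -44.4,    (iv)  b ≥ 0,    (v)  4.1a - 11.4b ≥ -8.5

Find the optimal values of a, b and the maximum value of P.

a = 305/13, b = 0, maximum P = 3721/26

Feasible corners and P = 6.1a - 6.3b:
  (305/13, 0) → P = 3721/26
  (29245/4147, 13610/4147) → P = 185303/8294
  (0, 0) → P = 0
  (0, 85/114) → P = -357/76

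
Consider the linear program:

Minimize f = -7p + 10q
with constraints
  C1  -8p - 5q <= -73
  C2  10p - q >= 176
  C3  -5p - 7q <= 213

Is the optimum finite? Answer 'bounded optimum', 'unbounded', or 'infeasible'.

From the feasible point (953/58, -339/29), moving in the direction (7, -5) keeps every constraint satisfied while f decreases without bound.

unbounded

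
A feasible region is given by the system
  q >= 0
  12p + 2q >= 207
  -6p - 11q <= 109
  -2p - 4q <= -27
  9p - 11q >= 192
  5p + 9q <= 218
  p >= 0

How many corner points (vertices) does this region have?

3

Intersecting each pair of boundary lines and keeping only the points that satisfy every inequality leaves:
  (64/3, 0)
  (218/5, 0)
  (2063/68, 501/68)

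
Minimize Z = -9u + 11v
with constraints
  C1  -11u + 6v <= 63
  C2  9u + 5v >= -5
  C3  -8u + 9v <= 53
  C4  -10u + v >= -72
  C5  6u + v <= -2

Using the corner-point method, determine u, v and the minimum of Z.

Corner points and Z = -9u + 11v:
  (-310/121, 437/121) → Z = 7597/121
  (-5/21, -4/7) → Z = -29/7
  (-71/62, 151/31) → Z = 3961/62

u = -5/21, v = -4/7, minimum Z = -29/7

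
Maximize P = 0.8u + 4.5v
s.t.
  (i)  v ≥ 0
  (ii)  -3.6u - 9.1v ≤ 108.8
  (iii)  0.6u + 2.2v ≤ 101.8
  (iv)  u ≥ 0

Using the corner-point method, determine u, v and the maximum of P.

u = 0, v = 509/11, maximum P = 4581/22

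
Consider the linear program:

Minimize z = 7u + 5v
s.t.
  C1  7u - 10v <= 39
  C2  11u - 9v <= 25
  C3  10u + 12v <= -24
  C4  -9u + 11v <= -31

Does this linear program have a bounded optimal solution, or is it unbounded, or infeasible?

bounded optimum

Corner points and z = 7u + 5v:
  (-101/47, -254/47) → z = -1977/47
  (-119/13, -134/13) → z = -1503/13
  (-1/10, -29/10) → z = -76/5
The feasible region has finitely many vertices and no improving ray; the minimum is -1503/13 at (-119/13, -134/13).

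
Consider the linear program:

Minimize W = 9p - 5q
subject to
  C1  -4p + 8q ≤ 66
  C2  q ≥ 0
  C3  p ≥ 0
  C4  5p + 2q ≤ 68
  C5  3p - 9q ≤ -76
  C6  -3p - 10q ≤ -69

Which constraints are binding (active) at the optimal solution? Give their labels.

C1 and C5

Feasible corners and W = 9p - 5q:
  (103/12, 301/24) → W = 349/24
  (7/6, 53/6) → W = -101/3
  (460/51, 584/51) → W = 1220/51

The minimum is at (7/6, 53/6). Substituting into each constraint, equality holds for C1 and C5; the remaining constraints have slack.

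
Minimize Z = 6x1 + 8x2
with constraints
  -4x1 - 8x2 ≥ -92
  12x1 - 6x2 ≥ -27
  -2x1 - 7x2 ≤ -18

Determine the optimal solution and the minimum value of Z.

Vertices and Z = 6x1 + 8x2:
  (14/5, 101/10) → Z = 488/5
  (125/3, -28/3) → Z = 526/3
  (-27/32, 45/16) → Z = 279/16

The optimum lies where 12x1 - 6x2 = -27 and -2x1 - 7x2 = -18.
Solving simultaneously gives x1 = -27/32, x2 = 45/16.

x1 = -27/32, x2 = 45/16, minimum Z = 279/16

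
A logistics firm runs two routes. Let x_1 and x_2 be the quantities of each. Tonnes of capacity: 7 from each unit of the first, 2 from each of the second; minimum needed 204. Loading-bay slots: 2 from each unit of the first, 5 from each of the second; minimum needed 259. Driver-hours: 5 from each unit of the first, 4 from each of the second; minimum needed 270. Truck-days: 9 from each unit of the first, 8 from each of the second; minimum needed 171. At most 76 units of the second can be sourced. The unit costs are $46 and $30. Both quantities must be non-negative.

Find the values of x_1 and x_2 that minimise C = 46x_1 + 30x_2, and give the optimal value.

Feasible corners and C = 46x_1 + 30x_2:
  (259/2, 0) → C = 5957
  (46/3, 145/3) → C = 6466/3
  (52/7, 76) → C = 18352/7
  (314/17, 755/17) → C = 2182
The feasible region is unbounded (it extends along (1, 0)), but C strictly increases along every unbounded feasible direction, so there is no improving ray and the minimum is attained at a vertex.

x_1 = 46/3, x_2 = 145/3, minimum C = 6466/3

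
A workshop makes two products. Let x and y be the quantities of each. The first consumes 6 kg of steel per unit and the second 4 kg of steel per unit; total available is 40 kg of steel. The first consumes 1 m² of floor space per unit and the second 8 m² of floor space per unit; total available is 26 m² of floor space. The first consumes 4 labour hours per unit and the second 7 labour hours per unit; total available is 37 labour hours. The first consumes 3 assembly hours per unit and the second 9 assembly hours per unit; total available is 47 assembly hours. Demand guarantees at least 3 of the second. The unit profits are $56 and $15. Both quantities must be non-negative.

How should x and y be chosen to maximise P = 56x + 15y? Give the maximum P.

x = 2, y = 3, maximum P = 157

Corner points and P = 56x + 15y:
  (0, 13/4) → P = 195/4
  (0, 3) → P = 45
  (2, 3) → P = 157

The binding constraints are x + 8y = 26 and y = 3.
Solving simultaneously gives x = 2, y = 3.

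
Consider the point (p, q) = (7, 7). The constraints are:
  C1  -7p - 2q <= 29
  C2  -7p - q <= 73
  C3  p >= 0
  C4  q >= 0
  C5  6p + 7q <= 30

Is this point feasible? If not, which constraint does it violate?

Constraint C5: 6p + 7q = 91, which is not ≤ 30. All other constraints are satisfied.

not feasible — violates C5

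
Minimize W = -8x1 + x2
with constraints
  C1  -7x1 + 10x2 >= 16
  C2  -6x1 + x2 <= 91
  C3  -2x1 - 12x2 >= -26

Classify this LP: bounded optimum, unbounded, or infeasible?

Vertices and W = -8x1 + x2:
  (-894/53, -541/53) → W = 6611/53
  (17/26, 107/52) → W = -165/52
  (-533/37, 169/37) → W = 4433/37
The feasible region has finitely many vertices and no improving ray; the minimum is -165/52 at (17/26, 107/52).

bounded optimum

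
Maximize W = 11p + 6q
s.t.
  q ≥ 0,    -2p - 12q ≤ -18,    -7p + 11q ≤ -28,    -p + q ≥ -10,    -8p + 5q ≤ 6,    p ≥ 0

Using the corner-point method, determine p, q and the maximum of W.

Extreme points and W = 11p + 6q:
  (9, 0) → W = 99
  (10, 0) → W = 110
  (267/53, 35/53) → W = 3147/53
  (41/2, 21/2) → W = 577/2

p = 41/2, q = 21/2, maximum W = 577/2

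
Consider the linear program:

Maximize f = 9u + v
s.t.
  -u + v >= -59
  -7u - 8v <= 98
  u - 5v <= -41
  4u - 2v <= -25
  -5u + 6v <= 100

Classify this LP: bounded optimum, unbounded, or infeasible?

bounded optimum

Vertices and f = 9u + v:
  (-43/18, 139/18) → f = -124/9
  (-254/19, 105/19) → f = -2181/19
  (25/7, 275/14) → f = 725/14
The feasible region has finitely many vertices and no improving ray; the maximum is 725/14 at (25/7, 275/14).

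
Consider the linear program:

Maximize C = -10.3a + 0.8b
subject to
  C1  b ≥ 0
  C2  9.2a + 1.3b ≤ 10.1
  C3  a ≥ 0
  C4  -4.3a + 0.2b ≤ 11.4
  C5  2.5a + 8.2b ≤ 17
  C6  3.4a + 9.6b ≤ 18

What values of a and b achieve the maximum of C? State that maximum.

a = 0, b = 1.875, maximum C = 1.5

Vertices and C = -10.3a + 0.8b:
  (101/92, 0) → C = -10403/920
  (0, 0) → C = 0
  (3678/4195, 6563/4195) → C = -32633/4195
  (0, 15/8) → C = 3/2

The optimum lies where a = 0 and 3.4a + 9.6b = 18.
Solving simultaneously gives a = 0, b = 15/8.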